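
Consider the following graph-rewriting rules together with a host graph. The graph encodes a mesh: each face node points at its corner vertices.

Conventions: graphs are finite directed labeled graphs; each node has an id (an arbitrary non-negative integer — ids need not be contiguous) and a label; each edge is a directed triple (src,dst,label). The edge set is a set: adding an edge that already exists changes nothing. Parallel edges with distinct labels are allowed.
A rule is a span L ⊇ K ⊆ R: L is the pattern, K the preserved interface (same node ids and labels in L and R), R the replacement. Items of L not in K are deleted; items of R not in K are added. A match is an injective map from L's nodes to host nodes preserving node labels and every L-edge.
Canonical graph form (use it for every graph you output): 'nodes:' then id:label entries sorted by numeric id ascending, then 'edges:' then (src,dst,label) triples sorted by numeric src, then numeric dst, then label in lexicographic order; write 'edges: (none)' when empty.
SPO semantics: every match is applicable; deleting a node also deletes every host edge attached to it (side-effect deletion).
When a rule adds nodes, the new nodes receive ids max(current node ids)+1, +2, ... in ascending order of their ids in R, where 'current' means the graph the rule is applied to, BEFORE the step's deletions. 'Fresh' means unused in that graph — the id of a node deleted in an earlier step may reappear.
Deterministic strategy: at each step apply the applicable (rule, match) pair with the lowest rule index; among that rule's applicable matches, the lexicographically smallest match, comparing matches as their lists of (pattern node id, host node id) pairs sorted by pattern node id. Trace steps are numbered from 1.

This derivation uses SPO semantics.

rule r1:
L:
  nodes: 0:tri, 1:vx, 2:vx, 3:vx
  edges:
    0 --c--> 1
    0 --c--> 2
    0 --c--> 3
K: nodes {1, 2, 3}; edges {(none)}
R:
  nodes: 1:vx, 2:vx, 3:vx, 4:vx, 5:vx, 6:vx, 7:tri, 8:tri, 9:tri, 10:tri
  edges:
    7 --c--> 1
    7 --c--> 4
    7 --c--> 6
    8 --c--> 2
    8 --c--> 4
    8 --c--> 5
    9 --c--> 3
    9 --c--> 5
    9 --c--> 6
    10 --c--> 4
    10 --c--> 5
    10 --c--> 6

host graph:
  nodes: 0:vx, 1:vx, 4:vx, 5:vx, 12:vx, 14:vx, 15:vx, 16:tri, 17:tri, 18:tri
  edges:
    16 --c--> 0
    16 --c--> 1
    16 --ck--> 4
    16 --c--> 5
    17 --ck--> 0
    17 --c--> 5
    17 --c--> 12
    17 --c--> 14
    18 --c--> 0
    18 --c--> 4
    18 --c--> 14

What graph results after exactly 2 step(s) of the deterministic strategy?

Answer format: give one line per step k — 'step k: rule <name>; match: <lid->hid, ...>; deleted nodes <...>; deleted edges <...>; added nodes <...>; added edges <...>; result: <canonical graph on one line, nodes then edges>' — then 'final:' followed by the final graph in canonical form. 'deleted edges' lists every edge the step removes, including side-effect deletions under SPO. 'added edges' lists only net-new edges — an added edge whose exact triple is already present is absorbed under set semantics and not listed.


step 1: rule r1; match: 0->16, 1->0, 2->1, 3->5; deleted nodes 16; deleted edges (16,0,c); (16,1,c); (16,4,ck); (16,5,c); added nodes 19, 20, 21, 22, 23, 24, 25; added edges (22,0,c); (22,19,c); (22,21,c); (23,1,c); (23,19,c); (23,20,c); (24,5,c); (24,20,c); (24,21,c); (25,19,c); (25,20,c); (25,21,c); result: nodes: 0:vx, 1:vx, 4:vx, 5:vx, 12:vx, 14:vx, 15:vx, 17:tri, 18:tri, 19:vx, 20:vx, 21:vx, 22:tri, 23:tri, 24:tri, 25:tri edges: (17,0,ck); (17,5,c); (17,12,c); (17,14,c); (18,0,c); (18,4,c); (18,14,c); (22,0,c); (22,19,c); (22,21,c); (23,1,c); (23,19,c); (23,20,c); (24,5,c); (24,20,c); (24,21,c); (25,19,c); (25,20,c); (25,21,c)
step 2: rule r1; match: 0->17, 1->5, 2->12, 3->14; deleted nodes 17; deleted edges (17,0,ck); (17,5,c); (17,12,c); (17,14,c); added nodes 26, 27, 28, 29, 30, 31, 32; added edges (29,5,c); (29,26,c); (29,28,c); (30,12,c); (30,26,c); (30,27,c); (31,14,c); (31,27,c); (31,28,c); (32,26,c); (32,27,c); (32,28,c); result: nodes: 0:vx, 1:vx, 4:vx, 5:vx, 12:vx, 14:vx, 15:vx, 18:tri, 19:vx, 20:vx, 21:vx, 22:tri, 23:tri, 24:tri, 25:tri, 26:vx, 27:vx, 28:vx, 29:tri, 30:tri, 31:tri, 32:tri edges: (18,0,c); (18,4,c); (18,14,c); (22,0,c); (22,19,c); (22,21,c); (23,1,c); (23,19,c); (23,20,c); (24,5,c); (24,20,c); (24,21,c); (25,19,c); (25,20,c); (25,21,c); (29,5,c); (29,26,c); (29,28,c); (30,12,c); (30,26,c); (30,27,c); (31,14,c); (31,27,c); (31,28,c); (32,26,c); (32,27,c); (32,28,c)
final:
nodes: 0:vx, 1:vx, 4:vx, 5:vx, 12:vx, 14:vx, 15:vx, 18:tri, 19:vx, 20:vx, 21:vx, 22:tri, 23:tri, 24:tri, 25:tri, 26:vx, 27:vx, 28:vx, 29:tri, 30:tri, 31:tri, 32:tri
edges: (18,0,c); (18,4,c); (18,14,c); (22,0,c); (22,19,c); (22,21,c); (23,1,c); (23,19,c); (23,20,c); (24,5,c); (24,20,c); (24,21,c); (25,19,c); (25,20,c); (25,21,c); (29,5,c); (29,26,c); (29,28,c); (30,12,c); (30,26,c); (30,27,c); (31,14,c); (31,27,c); (31,28,c); (32,26,c); (32,27,c); (32,28,c)


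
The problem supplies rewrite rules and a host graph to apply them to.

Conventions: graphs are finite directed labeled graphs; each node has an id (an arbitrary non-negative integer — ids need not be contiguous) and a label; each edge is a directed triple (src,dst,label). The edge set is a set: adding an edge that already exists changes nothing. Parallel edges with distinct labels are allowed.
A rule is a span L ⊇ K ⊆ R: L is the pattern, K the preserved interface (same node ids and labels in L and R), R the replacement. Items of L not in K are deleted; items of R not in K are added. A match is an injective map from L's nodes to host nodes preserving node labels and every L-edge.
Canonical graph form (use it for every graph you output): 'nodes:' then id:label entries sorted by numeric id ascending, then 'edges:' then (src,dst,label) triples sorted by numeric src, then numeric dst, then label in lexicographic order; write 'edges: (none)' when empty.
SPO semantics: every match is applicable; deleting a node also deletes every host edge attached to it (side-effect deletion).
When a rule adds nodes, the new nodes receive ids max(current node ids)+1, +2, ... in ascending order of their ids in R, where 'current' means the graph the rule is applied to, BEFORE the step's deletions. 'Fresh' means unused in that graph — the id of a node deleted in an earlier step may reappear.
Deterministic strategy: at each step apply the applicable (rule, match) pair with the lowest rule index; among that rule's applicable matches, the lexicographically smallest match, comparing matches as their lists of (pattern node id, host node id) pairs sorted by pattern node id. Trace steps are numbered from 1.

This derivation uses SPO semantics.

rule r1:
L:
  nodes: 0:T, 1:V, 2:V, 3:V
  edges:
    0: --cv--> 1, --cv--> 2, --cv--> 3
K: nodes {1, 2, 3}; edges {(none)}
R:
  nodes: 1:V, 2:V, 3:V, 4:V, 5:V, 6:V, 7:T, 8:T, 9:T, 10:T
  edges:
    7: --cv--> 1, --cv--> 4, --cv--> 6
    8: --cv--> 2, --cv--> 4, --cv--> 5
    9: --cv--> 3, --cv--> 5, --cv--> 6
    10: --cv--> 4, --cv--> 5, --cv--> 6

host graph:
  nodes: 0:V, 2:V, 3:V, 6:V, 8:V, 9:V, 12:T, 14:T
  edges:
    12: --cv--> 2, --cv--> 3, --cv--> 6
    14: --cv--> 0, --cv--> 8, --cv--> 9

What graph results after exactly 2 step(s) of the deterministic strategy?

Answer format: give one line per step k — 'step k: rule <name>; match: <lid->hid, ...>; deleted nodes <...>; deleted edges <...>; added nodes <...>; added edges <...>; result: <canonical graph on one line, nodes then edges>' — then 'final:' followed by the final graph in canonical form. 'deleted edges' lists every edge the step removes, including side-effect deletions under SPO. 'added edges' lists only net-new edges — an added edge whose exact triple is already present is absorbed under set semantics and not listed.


step 1: rule r1; match: 0->12, 1->2, 2->3, 3->6; deleted nodes 12; deleted edges (12,2,cv); (12,3,cv); (12,6,cv); added nodes 15, 16, 17, 18, 19, 20, 21; added edges (18,2,cv); (18,15,cv); (18,17,cv); (19,3,cv); (19,15,cv); (19,16,cv); (20,6,cv); (20,16,cv); (20,17,cv); (21,15,cv); (21,16,cv); (21,17,cv); result: nodes: 0:V, 2:V, 3:V, 6:V, 8:V, 9:V, 14:T, 15:V, 16:V, 17:V, 18:T, 19:T, 20:T, 21:T edges: (14,0,cv); (14,8,cv); (14,9,cv); (18,2,cv); (18,15,cv); (18,17,cv); (19,3,cv); (19,15,cv); (19,16,cv); (20,6,cv); (20,16,cv); (20,17,cv); (21,15,cv); (21,16,cv); (21,17,cv)
step 2: rule r1; match: 0->14, 1->0, 2->8, 3->9; deleted nodes 14; deleted edges (14,0,cv); (14,8,cv); (14,9,cv); added nodes 22, 23, 24, 25, 26, 27, 28; added edges (25,0,cv); (25,22,cv); (25,24,cv); (26,8,cv); (26,22,cv); (26,23,cv); (27,9,cv); (27,23,cv); (27,24,cv); (28,22,cv); (28,23,cv); (28,24,cv); result: nodes: 0:V, 2:V, 3:V, 6:V, 8:V, 9:V, 15:V, 16:V, 17:V, 18:T, 19:T, 20:T, 21:T, 22:V, 23:V, 24:V, 25:T, 26:T, 27:T, 28:T edges: (18,2,cv); (18,15,cv); (18,17,cv); (19,3,cv); (19,15,cv); (19,16,cv); (20,6,cv); (20,16,cv); (20,17,cv); (21,15,cv); (21,16,cv); (21,17,cv); (25,0,cv); (25,22,cv); (25,24,cv); (26,8,cv); (26,22,cv); (26,23,cv); (27,9,cv); (27,23,cv); (27,24,cv); (28,22,cv); (28,23,cv); (28,24,cv)
final:
nodes: 0:V, 2:V, 3:V, 6:V, 8:V, 9:V, 15:V, 16:V, 17:V, 18:T, 19:T, 20:T, 21:T, 22:V, 23:V, 24:V, 25:T, 26:T, 27:T, 28:T
edges: (18,2,cv); (18,15,cv); (18,17,cv); (19,3,cv); (19,15,cv); (19,16,cv); (20,6,cv); (20,16,cv); (20,17,cv); (21,15,cv); (21,16,cv); (21,17,cv); (25,0,cv); (25,22,cv); (25,24,cv); (26,8,cv); (26,22,cv); (26,23,cv); (27,9,cv); (27,23,cv); (27,24,cv); (28,22,cv); (28,23,cv); (28,24,cv)


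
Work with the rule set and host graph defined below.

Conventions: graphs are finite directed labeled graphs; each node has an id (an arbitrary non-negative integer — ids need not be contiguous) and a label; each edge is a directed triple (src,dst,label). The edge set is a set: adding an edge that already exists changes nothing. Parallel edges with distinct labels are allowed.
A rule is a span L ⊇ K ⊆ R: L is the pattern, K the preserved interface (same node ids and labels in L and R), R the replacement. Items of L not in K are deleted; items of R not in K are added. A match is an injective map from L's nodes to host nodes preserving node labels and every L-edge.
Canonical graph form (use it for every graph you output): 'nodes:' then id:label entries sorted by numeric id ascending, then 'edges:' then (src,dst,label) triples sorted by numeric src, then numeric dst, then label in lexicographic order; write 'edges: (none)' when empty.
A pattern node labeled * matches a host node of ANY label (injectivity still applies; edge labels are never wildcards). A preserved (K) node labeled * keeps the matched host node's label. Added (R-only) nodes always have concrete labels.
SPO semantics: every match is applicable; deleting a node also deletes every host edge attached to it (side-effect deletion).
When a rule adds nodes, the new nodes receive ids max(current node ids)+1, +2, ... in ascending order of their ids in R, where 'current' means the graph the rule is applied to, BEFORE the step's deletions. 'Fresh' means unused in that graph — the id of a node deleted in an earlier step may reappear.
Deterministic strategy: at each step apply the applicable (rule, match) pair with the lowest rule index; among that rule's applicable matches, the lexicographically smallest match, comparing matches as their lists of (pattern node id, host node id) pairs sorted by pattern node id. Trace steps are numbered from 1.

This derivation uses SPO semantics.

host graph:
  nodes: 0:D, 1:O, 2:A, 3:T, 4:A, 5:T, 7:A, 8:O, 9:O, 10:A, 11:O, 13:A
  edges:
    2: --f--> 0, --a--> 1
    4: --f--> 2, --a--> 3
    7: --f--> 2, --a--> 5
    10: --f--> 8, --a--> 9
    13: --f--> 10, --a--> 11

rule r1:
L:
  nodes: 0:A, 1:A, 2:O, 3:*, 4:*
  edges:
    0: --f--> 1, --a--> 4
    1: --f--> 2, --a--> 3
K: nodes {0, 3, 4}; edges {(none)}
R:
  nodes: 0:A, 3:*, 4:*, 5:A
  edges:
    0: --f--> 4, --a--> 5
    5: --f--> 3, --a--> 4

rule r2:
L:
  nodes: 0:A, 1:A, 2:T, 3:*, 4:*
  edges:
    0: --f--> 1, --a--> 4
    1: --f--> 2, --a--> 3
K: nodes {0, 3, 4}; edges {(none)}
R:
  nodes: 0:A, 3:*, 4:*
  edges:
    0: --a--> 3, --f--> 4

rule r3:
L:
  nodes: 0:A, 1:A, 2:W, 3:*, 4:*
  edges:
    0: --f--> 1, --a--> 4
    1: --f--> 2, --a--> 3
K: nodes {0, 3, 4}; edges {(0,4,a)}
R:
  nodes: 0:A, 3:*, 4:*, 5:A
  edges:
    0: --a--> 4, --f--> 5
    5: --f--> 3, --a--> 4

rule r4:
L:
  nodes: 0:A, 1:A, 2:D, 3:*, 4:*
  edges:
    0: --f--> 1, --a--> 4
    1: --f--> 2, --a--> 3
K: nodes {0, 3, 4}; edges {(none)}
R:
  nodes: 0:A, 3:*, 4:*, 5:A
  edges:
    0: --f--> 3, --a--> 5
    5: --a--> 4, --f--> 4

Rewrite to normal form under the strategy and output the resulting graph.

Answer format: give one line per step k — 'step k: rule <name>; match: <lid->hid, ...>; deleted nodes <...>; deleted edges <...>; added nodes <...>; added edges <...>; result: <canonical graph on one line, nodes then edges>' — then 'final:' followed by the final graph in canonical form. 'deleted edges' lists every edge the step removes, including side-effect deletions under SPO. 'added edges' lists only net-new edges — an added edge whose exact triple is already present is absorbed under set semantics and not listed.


step 1: rule r1; match: 0->13, 1->10, 2->8, 3->9, 4->11; deleted nodes 8, 10; deleted edges (10,8,f); (10,9,a); (13,10,f); (13,11,a); added nodes 14; added edges (13,11,f); (13,14,a); (14,9,f); (14,11,a); result: nodes: 0:D, 1:O, 2:A, 3:T, 4:A, 5:T, 7:A, 9:O, 11:O, 13:A, 14:A edges: (2,0,f); (2,1,a); (4,2,f); (4,3,a); (7,2,f); (7,5,a); (13,11,f); (13,14,a); (14,9,f); (14,11,a)
step 2: rule r4; match: 0->4, 1->2, 2->0, 3->1, 4->3; deleted nodes 0, 2; deleted edges (2,0,f); (2,1,a); (4,2,f); (4,3,a); (7,2,f); added nodes 15; added edges (4,1,f); (4,15,a); (15,3,a); (15,3,f); result: nodes: 1:O, 3:T, 4:A, 5:T, 7:A, 9:O, 11:O, 13:A, 14:A, 15:A edges: (4,1,f); (4,15,a); (7,5,a); (13,11,f); (13,14,a); (14,9,f); (14,11,a); (15,3,a); (15,3,f)
final:
nodes: 1:O, 3:T, 4:A, 5:T, 7:A, 9:O, 11:O, 13:A, 14:A, 15:A
edges: (4,1,f); (4,15,a); (7,5,a); (13,11,f); (13,14,a); (14,9,f); (14,11,a); (15,3,a); (15,3,f)


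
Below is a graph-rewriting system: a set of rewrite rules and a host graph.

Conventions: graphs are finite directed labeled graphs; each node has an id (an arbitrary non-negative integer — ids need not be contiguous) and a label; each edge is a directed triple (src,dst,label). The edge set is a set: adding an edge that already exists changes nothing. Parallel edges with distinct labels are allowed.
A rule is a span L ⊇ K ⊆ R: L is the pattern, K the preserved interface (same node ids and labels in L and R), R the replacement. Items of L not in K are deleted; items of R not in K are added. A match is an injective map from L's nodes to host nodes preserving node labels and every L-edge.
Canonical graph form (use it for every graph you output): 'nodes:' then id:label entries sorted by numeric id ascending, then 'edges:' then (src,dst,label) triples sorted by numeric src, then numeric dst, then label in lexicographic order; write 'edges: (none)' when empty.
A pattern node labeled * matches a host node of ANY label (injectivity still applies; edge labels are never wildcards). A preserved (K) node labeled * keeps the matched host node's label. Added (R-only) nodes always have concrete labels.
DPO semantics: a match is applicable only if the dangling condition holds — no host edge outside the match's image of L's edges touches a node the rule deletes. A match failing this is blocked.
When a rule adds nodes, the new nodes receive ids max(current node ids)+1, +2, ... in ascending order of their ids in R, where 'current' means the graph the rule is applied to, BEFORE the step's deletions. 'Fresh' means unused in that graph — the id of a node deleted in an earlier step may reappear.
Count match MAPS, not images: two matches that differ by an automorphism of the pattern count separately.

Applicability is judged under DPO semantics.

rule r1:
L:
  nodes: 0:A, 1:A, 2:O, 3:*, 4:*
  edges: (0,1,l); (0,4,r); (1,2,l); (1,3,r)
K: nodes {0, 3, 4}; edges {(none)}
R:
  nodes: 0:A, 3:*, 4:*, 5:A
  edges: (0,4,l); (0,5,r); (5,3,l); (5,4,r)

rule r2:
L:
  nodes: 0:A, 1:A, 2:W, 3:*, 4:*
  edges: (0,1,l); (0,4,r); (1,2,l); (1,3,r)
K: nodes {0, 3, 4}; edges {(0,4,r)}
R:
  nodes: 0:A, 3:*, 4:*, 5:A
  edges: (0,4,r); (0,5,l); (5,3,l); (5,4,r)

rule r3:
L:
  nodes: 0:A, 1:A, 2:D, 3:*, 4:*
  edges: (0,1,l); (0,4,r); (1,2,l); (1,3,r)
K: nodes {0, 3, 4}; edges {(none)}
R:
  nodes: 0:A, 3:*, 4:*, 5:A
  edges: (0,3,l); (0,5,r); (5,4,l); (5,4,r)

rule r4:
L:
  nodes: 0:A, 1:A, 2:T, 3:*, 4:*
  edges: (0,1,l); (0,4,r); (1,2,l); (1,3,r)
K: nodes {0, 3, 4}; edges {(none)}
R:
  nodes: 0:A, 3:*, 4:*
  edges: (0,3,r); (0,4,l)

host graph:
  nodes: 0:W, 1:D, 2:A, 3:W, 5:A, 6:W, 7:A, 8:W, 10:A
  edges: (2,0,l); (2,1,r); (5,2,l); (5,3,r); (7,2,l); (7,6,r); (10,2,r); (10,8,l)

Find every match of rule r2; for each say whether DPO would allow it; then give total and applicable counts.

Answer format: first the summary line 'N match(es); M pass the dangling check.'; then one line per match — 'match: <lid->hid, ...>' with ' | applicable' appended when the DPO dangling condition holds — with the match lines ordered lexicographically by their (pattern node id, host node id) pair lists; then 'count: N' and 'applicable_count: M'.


2 match(es); 0 pass the dangling check.
match: 0->5, 1->2, 2->0, 3->1, 4->3
match: 0->7, 1->2, 2->0, 3->1, 4->6
count: 2
applicable_count: 0


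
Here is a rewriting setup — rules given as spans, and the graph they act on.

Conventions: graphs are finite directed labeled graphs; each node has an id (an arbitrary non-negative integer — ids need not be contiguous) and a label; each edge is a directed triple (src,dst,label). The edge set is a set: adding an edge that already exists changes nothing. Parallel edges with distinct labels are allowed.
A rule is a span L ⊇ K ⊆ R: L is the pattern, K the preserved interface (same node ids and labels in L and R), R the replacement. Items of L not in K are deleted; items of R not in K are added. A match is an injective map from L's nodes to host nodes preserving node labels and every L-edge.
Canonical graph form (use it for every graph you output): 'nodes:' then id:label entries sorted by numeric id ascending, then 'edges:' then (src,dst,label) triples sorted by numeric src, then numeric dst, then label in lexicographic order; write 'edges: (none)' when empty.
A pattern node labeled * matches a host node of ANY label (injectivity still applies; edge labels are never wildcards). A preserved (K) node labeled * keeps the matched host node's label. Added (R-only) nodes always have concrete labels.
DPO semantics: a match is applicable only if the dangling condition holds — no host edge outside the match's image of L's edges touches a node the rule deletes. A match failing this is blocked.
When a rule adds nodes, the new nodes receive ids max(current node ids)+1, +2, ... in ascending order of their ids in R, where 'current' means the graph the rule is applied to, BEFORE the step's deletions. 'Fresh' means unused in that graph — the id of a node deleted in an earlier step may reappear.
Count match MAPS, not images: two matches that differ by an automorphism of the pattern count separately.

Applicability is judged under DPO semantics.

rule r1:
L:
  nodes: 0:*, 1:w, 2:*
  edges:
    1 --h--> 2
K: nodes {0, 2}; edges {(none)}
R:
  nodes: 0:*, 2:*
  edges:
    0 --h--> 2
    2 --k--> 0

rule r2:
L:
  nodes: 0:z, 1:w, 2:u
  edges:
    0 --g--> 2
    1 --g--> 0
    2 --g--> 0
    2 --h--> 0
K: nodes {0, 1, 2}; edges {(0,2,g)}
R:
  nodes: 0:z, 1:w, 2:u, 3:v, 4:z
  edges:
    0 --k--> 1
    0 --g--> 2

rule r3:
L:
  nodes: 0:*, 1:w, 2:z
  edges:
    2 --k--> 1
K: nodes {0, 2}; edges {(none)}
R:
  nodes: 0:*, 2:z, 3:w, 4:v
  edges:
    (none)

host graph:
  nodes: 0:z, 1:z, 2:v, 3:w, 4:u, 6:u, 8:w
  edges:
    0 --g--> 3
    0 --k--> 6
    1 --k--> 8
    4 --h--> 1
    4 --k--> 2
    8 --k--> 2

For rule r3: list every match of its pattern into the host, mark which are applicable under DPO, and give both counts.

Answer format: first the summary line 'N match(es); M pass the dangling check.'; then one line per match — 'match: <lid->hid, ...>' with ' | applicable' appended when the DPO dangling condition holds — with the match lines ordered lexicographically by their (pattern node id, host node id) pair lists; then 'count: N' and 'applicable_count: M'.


5 match(es); 0 pass the dangling check.
match: 0->0, 1->8, 2->1
match: 0->2, 1->8, 2->1
match: 0->3, 1->8, 2->1
match: 0->4, 1->8, 2->1
match: 0->6, 1->8, 2->1
count: 5
applicable_count: 0


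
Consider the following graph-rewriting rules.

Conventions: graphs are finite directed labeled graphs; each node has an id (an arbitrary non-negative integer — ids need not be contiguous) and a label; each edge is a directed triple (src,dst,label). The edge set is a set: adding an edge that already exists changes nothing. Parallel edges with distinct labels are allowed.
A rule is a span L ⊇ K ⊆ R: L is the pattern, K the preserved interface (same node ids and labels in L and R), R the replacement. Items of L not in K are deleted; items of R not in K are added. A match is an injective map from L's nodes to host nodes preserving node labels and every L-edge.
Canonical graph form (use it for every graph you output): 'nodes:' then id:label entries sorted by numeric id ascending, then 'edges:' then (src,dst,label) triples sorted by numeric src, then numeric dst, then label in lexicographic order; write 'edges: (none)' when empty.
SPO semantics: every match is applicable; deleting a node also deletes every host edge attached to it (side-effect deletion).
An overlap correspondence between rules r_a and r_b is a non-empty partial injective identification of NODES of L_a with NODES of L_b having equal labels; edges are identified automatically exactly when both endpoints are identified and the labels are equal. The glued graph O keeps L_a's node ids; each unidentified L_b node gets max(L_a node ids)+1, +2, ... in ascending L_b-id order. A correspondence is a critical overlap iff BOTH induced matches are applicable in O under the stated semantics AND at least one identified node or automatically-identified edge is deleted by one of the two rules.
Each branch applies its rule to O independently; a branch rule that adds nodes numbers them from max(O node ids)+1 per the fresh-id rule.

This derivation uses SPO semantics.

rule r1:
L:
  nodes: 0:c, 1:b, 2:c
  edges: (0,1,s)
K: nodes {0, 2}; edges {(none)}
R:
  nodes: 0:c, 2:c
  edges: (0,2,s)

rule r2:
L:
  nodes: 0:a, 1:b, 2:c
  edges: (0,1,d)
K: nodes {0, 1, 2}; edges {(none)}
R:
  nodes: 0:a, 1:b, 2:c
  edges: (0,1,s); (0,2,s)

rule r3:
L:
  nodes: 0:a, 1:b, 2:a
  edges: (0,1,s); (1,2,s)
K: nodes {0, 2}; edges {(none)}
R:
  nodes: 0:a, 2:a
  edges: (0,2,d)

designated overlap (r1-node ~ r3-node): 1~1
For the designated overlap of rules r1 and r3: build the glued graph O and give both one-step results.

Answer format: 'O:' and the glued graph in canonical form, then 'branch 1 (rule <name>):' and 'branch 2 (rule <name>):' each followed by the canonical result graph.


O:
nodes: 0:c, 1:b, 2:c, 3:a, 4:a
edges: (0,1,s); (1,4,s); (3,1,s)
branch 1 (rule r1):
nodes: 0:c, 2:c, 3:a, 4:a
edges: (0,2,s)
branch 2 (rule r3):
nodes: 0:c, 2:c, 3:a, 4:a
edges: (3,4,d)


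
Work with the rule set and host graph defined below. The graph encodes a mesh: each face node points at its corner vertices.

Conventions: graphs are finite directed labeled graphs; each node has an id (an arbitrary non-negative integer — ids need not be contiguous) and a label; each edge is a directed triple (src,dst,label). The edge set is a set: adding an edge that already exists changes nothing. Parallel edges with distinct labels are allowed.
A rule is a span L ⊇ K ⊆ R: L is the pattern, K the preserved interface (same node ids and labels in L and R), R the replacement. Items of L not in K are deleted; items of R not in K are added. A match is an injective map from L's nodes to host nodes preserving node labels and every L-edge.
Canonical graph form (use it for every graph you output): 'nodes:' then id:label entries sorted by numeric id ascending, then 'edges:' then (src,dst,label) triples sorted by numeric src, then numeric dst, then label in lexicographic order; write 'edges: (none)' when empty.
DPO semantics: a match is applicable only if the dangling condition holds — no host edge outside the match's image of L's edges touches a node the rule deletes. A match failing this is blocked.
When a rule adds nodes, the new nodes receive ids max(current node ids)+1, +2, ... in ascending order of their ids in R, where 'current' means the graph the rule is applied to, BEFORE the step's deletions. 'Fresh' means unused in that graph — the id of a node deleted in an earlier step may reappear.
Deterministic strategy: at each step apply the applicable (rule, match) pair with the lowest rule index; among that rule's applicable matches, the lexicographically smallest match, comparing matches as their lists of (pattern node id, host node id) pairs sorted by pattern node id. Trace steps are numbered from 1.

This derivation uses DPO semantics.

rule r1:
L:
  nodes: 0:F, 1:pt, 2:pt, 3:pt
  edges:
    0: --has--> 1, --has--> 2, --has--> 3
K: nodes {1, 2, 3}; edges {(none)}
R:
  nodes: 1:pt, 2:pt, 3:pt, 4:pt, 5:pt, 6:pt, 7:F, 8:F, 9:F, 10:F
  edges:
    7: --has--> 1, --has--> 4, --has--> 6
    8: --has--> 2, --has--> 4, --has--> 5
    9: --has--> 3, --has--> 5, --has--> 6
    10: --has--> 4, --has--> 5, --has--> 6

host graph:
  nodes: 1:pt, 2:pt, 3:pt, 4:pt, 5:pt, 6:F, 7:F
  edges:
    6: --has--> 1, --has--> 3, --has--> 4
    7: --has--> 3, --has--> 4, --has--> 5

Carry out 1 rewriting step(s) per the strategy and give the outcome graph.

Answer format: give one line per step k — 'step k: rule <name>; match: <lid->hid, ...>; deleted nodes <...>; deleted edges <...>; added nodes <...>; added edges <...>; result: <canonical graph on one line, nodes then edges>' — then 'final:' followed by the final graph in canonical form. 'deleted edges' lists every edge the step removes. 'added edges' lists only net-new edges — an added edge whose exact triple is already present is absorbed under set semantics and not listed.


step 1: rule r1; match: 0->6, 1->1, 2->3, 3->4; deleted nodes 6; deleted edges (6,1,has); (6,3,has); (6,4,has); added nodes 8, 9, 10, 11, 12, 13, 14; added edges (11,1,has); (11,8,has); (11,10,has); (12,3,has); (12,8,has); (12,9,has); (13,4,has); (13,9,has); (13,10,has); (14,8,has); (14,9,has); (14,10,has); result: nodes: 1:pt, 2:pt, 3:pt, 4:pt, 5:pt, 7:F, 8:pt, 9:pt, 10:pt, 11:F, 12:F, 13:F, 14:F edges: (7,3,has); (7,4,has); (7,5,has); (11,1,has); (11,8,has); (11,10,has); (12,3,has); (12,8,has); (12,9,has); (13,4,has); (13,9,has); (13,10,has); (14,8,has); (14,9,has); (14,10,has)
final:
nodes: 1:pt, 2:pt, 3:pt, 4:pt, 5:pt, 7:F, 8:pt, 9:pt, 10:pt, 11:F, 12:F, 13:F, 14:F
edges: (7,3,has); (7,4,has); (7,5,has); (11,1,has); (11,8,has); (11,10,has); (12,3,has); (12,8,has); (12,9,has); (13,4,has); (13,9,has); (13,10,has); (14,8,has); (14,9,has); (14,10,has)


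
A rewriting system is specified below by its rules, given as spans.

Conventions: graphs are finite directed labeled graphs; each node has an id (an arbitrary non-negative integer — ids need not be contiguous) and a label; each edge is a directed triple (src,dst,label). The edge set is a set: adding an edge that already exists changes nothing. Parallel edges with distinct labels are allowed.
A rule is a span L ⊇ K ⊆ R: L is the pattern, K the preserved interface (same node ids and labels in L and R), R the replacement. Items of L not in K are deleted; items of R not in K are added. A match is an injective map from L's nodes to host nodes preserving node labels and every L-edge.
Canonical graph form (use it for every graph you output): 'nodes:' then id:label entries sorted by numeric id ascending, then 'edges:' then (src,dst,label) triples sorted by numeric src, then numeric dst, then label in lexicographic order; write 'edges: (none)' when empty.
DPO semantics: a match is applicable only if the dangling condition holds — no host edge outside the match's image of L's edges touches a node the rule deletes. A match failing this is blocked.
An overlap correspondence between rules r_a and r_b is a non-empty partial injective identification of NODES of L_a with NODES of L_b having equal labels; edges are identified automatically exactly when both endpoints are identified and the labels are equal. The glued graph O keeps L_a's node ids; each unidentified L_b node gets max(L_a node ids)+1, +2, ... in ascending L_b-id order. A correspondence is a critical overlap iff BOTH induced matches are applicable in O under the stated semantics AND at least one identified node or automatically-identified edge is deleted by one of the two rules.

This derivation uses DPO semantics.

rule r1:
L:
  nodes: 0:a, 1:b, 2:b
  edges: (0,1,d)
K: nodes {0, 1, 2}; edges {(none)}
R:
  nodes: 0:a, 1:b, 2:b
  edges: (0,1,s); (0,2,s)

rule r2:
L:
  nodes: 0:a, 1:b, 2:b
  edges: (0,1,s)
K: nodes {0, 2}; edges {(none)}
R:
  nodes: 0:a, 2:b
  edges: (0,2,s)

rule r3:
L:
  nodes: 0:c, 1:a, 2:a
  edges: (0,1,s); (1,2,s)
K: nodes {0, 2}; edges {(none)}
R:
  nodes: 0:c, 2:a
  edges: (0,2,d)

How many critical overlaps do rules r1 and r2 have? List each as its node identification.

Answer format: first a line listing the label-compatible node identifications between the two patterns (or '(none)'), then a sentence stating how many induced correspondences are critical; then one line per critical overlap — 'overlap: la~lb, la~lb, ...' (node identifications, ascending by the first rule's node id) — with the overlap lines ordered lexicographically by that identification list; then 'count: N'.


label-compatible node identifications between L(r1) and L(r2): 0~0, 1~1, 1~2, 2~1, 2~2
4 of the induced correspondences are critical overlaps of r1 and r2.
overlap: 0~0, 1~2, 2~1
overlap: 0~0, 2~1
overlap: 1~2, 2~1
overlap: 2~1
count: 4


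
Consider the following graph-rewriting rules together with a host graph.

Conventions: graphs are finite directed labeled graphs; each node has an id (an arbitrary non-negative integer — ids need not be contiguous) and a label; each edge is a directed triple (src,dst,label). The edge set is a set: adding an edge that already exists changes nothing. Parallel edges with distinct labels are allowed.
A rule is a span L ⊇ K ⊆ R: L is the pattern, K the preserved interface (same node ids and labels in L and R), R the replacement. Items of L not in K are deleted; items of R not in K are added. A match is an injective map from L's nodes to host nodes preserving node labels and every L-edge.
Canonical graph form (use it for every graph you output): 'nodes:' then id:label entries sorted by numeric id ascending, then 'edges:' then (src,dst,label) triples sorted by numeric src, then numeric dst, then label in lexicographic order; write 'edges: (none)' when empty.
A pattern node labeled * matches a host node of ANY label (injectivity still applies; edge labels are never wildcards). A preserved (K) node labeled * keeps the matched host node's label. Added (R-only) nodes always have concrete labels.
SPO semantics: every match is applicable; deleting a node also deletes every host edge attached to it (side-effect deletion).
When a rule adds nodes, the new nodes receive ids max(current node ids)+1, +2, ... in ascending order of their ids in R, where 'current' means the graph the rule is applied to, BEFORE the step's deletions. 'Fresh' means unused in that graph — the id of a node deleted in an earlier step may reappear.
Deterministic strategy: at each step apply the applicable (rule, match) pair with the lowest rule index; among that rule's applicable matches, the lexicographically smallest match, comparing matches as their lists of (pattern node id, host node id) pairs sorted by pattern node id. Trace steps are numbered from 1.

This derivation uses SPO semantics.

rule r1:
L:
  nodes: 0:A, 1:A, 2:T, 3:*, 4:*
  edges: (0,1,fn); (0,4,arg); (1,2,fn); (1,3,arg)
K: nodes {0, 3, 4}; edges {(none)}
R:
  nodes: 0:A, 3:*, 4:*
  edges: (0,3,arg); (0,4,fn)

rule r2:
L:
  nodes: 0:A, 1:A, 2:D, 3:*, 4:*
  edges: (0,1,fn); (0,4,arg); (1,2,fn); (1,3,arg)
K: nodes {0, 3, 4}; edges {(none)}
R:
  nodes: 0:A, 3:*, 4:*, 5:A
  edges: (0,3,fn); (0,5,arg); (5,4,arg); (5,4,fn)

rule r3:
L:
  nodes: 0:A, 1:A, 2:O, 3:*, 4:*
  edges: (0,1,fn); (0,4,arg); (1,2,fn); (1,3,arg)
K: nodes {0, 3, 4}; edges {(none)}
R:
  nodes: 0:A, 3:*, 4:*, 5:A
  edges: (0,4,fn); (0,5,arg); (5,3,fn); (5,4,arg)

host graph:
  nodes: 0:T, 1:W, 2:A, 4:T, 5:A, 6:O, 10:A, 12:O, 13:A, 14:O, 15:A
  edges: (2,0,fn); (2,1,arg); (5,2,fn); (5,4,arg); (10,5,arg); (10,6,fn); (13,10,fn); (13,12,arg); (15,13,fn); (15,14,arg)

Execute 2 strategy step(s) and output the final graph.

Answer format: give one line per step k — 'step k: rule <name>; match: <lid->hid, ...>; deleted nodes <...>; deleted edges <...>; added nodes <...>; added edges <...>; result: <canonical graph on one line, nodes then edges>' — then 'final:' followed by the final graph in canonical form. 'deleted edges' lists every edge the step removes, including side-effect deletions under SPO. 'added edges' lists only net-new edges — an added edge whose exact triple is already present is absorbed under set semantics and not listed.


step 1: rule r1; match: 0->5, 1->2, 2->0, 3->1, 4->4; deleted nodes 0, 2; deleted edges (2,0,fn); (2,1,arg); (5,2,fn); (5,4,arg); added nodes (none); added edges (5,1,arg); (5,4,fn); result: nodes: 1:W, 4:T, 5:A, 6:O, 10:A, 12:O, 13:A, 14:O, 15:A edges: (5,1,arg); (5,4,fn); (10,5,arg); (10,6,fn); (13,10,fn); (13,12,arg); (15,13,fn); (15,14,arg)
step 2: rule r3; match: 0->13, 1->10, 2->6, 3->5, 4->12; deleted nodes 6, 10; deleted edges (10,5,arg); (10,6,fn); (13,10,fn); (13,12,arg); added nodes 16; added edges (13,12,fn); (13,16,arg); (16,5,fn); (16,12,arg); result: nodes: 1:W, 4:T, 5:A, 12:O, 13:A, 14:O, 15:A, 16:A edges: (5,1,arg); (5,4,fn); (13,12,fn); (13,16,arg); (15,13,fn); (15,14,arg); (16,5,fn); (16,12,arg)
final:
nodes: 1:W, 4:T, 5:A, 12:O, 13:A, 14:O, 15:A, 16:A
edges: (5,1,arg); (5,4,fn); (13,12,fn); (13,16,arg); (15,13,fn); (15,14,arg); (16,5,fn); (16,12,arg)


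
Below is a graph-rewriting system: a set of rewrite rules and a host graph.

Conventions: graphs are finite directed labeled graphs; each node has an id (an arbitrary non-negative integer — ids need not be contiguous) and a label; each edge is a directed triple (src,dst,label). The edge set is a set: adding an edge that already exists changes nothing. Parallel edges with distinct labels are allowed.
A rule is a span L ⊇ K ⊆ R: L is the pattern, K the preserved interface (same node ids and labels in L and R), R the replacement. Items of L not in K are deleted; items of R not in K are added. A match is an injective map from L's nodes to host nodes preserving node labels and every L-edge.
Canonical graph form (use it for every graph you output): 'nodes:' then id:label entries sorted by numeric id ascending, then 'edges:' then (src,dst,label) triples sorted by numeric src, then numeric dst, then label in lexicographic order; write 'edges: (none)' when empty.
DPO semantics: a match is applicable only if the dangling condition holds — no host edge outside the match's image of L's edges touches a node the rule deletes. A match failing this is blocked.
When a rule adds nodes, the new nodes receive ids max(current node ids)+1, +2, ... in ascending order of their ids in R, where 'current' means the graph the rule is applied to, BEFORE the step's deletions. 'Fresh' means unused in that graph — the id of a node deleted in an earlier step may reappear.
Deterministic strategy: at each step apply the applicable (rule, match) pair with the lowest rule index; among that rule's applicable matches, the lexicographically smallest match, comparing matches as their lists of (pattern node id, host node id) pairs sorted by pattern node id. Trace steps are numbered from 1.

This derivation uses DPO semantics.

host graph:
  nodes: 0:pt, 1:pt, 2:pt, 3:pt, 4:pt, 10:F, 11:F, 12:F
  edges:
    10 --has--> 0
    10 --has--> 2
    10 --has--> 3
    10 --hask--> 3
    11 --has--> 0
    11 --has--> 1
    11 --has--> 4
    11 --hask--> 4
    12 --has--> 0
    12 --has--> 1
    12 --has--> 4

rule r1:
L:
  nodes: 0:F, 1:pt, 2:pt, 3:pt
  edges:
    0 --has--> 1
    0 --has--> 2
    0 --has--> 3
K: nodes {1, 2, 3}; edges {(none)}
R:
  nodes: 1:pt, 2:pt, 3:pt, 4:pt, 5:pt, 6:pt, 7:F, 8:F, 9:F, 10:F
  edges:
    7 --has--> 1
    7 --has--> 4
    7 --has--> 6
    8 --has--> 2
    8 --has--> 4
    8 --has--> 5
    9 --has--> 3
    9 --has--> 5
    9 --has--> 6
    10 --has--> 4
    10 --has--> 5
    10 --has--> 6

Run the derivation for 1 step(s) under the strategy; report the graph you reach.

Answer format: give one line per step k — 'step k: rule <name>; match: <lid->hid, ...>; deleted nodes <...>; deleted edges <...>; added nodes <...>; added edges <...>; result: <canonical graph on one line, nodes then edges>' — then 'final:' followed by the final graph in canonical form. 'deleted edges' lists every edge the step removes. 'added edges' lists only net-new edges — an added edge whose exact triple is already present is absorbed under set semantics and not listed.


step 1: rule r1; match: 0->12, 1->0, 2->1, 3->4; deleted nodes 12; deleted edges (12,0,has); (12,1,has); (12,4,has); added nodes 13, 14, 15, 16, 17, 18, 19; added edges (16,0,has); (16,13,has); (16,15,has); (17,1,has); (17,13,has); (17,14,has); (18,4,has); (18,14,has); (18,15,has); (19,13,has); (19,14,has); (19,15,has); result: nodes: 0:pt, 1:pt, 2:pt, 3:pt, 4:pt, 10:F, 11:F, 13:pt, 14:pt, 15:pt, 16:F, 17:F, 18:F, 19:F edges: (10,0,has); (10,2,has); (10,3,has); (10,3,hask); (11,0,has); (11,1,has); (11,4,has); (11,4,hask); (16,0,has); (16,13,has); (16,15,has); (17,1,has); (17,13,has); (17,14,has); (18,4,has); (18,14,has); (18,15,has); (19,13,has); (19,14,has); (19,15,has)
final:
nodes: 0:pt, 1:pt, 2:pt, 3:pt, 4:pt, 10:F, 11:F, 13:pt, 14:pt, 15:pt, 16:F, 17:F, 18:F, 19:F
edges: (10,0,has); (10,2,has); (10,3,has); (10,3,hask); (11,0,has); (11,1,has); (11,4,has); (11,4,hask); (16,0,has); (16,13,has); (16,15,has); (17,1,has); (17,13,has); (17,14,has); (18,4,has); (18,14,has); (18,15,has); (19,13,has); (19,14,has); (19,15,has)


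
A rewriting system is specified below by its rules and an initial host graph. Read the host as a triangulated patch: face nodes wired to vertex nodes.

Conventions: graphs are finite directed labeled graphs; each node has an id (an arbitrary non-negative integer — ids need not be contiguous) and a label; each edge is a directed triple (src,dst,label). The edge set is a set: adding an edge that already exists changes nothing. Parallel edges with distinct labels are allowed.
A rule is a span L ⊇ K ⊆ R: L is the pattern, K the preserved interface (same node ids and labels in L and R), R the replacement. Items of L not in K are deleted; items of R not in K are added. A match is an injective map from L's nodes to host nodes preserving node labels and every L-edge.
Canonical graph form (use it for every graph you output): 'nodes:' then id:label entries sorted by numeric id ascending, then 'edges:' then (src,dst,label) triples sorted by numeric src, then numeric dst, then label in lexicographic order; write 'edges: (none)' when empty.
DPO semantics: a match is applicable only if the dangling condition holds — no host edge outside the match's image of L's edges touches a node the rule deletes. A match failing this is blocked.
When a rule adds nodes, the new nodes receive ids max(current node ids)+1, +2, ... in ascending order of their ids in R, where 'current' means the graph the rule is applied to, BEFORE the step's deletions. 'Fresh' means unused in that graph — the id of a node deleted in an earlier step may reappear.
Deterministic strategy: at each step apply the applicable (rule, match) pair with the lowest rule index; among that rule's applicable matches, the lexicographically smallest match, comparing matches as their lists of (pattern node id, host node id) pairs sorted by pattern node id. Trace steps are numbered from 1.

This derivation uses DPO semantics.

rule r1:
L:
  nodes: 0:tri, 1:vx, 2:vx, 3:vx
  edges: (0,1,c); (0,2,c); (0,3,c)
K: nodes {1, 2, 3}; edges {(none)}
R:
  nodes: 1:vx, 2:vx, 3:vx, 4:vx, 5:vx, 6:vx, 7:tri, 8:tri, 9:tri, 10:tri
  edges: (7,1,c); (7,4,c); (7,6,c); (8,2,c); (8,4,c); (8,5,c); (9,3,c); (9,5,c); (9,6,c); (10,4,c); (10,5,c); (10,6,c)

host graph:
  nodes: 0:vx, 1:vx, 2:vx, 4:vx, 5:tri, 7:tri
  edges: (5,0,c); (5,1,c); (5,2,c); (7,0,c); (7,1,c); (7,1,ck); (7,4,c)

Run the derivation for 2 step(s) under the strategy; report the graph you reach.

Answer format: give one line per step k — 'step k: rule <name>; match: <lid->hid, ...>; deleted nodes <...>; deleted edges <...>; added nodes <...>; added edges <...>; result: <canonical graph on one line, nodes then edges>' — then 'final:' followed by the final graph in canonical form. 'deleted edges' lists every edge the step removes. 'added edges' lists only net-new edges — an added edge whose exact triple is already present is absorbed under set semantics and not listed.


step 1: rule r1; match: 0->5, 1->0, 2->1, 3->2; deleted nodes 5; deleted edges (5,0,c); (5,1,c); (5,2,c); added nodes 8, 9, 10, 11, 12, 13, 14; added edges (11,0,c); (11,8,c); (11,10,c); (12,1,c); (12,8,c); (12,9,c); (13,2,c); (13,9,c); (13,10,c); (14,8,c); (14,9,c); (14,10,c); result: nodes: 0:vx, 1:vx, 2:vx, 4:vx, 7:tri, 8:vx, 9:vx, 10:vx, 11:tri, 12:tri, 13:tri, 14:tri edges: (7,0,c); (7,1,c); (7,1,ck); (7,4,c); (11,0,c); (11,8,c); (11,10,c); (12,1,c); (12,8,c); (12,9,c); (13,2,c); (13,9,c); (13,10,c); (14,8,c); (14,9,c); (14,10,c)
step 2: rule r1; match: 0->11, 1->0, 2->8, 3->10; deleted nodes 11; deleted edges (11,0,c); (11,8,c); (11,10,c); added nodes 15, 16, 17, 18, 19, 20, 21; added edges (18,0,c); (18,15,c); (18,17,c); (19,8,c); (19,15,c); (19,16,c); (20,10,c); (20,16,c); (20,17,c); (21,15,c); (21,16,c); (21,17,c); result: nodes: 0:vx, 1:vx, 2:vx, 4:vx, 7:tri, 8:vx, 9:vx, 10:vx, 12:tri, 13:tri, 14:tri, 15:vx, 16:vx, 17:vx, 18:tri, 19:tri, 20:tri, 21:tri edges: (7,0,c); (7,1,c); (7,1,ck); (7,4,c); (12,1,c); (12,8,c); (12,9,c); (13,2,c); (13,9,c); (13,10,c); (14,8,c); (14,9,c); (14,10,c); (18,0,c); (18,15,c); (18,17,c); (19,8,c); (19,15,c); (19,16,c); (20,10,c); (20,16,c); (20,17,c); (21,15,c); (21,16,c); (21,17,c)
final:
nodes: 0:vx, 1:vx, 2:vx, 4:vx, 7:tri, 8:vx, 9:vx, 10:vx, 12:tri, 13:tri, 14:tri, 15:vx, 16:vx, 17:vx, 18:tri, 19:tri, 20:tri, 21:tri
edges: (7,0,c); (7,1,c); (7,1,ck); (7,4,c); (12,1,c); (12,8,c); (12,9,c); (13,2,c); (13,9,c); (13,10,c); (14,8,c); (14,9,c); (14,10,c); (18,0,c); (18,15,c); (18,17,c); (19,8,c); (19,15,c); (19,16,c); (20,10,c); (20,16,c); (20,17,c); (21,15,c); (21,16,c); (21,17,c)
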